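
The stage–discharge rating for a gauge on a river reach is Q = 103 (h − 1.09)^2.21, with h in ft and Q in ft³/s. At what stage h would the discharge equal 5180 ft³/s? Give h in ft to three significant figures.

6.98 ft

h − h₀ = (Q/C)^(1/b) = (5180/103)^(1/2.21) = 5.887 ft
h = 1.09 + 5.887 = 6.977 ft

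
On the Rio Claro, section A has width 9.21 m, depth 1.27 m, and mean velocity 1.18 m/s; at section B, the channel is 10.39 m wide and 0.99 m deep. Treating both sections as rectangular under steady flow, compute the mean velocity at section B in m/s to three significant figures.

Q = A₁V₁ = (9.21×1.27) × 1.18 = 13.80 m³/s
A₂ = 10.39 × 0.99 = 10.29 m²
V₂ = Q/A₂ = 13.80/10.29 = 1.342 m/s

1.34 m/s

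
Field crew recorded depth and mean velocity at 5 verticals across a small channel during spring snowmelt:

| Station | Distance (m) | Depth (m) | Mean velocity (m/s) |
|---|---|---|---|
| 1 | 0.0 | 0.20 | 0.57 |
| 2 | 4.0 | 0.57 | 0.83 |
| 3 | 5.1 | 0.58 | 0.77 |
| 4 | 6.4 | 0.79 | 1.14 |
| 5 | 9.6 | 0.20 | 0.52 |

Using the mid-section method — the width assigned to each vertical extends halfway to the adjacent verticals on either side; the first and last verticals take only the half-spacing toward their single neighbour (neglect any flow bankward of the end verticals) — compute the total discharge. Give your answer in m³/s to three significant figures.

4.16 m³/s

w_1 = (4.0 − 0.0)/2 = 2 m; q_1 = 0.57 × 0.20 × 2 = 0.2280 m³/s
w_2 = (5.1 − 0.0)/2 = 2.55 m; q_2 = 0.83 × 0.57 × 2.55 = 1.206 m³/s
w_3 = (6.4 − 4.0)/2 = 1.2 m; q_3 = 0.77 × 0.58 × 1.2 = 0.5359 m³/s
w_4 = (9.6 − 5.1)/2 = 2.25 m; q_4 = 1.14 × 0.79 × 2.25 = 2.026 m³/s
w_5 = (9.6 − 6.4)/2 = 1.6 m; q_5 = 0.52 × 0.20 × 1.6 = 0.1664 m³/s
Q = Σ qᵢ = 4.163 m³/s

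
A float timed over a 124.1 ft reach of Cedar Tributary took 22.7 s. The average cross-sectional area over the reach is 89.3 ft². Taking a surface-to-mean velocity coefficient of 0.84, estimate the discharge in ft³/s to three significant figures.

v_surface = L / t̄ = 124.1 / 22.7 = 5.467 ft/s
v_mean = 0.84 × 5.467 = 4.592 ft/s
Q = A × v_mean = 89.3 × 4.592 = 410.1 ft³/s

410 ft³/s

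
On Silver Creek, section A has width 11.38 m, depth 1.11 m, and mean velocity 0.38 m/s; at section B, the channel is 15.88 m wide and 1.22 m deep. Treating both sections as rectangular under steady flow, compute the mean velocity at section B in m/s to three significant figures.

0.248 m/s

Q = A₁V₁ = (11.38×1.11) × 0.38 = 4.800 m³/s
A₂ = 15.88 × 1.22 = 19.37 m²
V₂ = Q/A₂ = 4.800/19.37 = 0.2478 m/s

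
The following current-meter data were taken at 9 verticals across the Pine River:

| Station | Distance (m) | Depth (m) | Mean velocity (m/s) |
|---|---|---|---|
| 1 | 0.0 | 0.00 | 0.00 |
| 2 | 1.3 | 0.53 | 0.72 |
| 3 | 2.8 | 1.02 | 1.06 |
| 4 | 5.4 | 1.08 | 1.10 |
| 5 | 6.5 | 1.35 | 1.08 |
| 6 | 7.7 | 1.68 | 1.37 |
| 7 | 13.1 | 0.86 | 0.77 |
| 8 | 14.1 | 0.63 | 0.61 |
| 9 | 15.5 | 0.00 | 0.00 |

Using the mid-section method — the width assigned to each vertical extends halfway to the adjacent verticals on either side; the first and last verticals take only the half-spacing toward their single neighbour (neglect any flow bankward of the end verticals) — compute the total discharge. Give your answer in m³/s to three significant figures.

w_2 = (2.8 − 0.0)/2 = 1.4 m; q_2 = 0.72 × 0.53 × 1.4 = 0.5342 m³/s
w_3 = (5.4 − 1.3)/2 = 2.05 m; q_3 = 1.06 × 1.02 × 2.05 = 2.216 m³/s
w_4 = (6.5 − 2.8)/2 = 1.85 m; q_4 = 1.10 × 1.08 × 1.85 = 2.198 m³/s
w_5 = (7.7 − 5.4)/2 = 1.15 m; q_5 = 1.08 × 1.35 × 1.15 = 1.677 m³/s
w_6 = (13.1 − 6.5)/2 = 3.3 m; q_6 = 1.37 × 1.68 × 3.3 = 7.595 m³/s
w_7 = (14.1 − 7.7)/2 = 3.2 m; q_7 = 0.77 × 0.86 × 3.2 = 2.119 m³/s
w_8 = (15.5 − 13.1)/2 = 1.2 m; q_8 = 0.61 × 0.63 × 1.2 = 0.4612 m³/s
Stations 1, 9 contribute zero (depth or velocity is 0).
Q = Σ qᵢ = 16.80 m³/s

16.8 m³/s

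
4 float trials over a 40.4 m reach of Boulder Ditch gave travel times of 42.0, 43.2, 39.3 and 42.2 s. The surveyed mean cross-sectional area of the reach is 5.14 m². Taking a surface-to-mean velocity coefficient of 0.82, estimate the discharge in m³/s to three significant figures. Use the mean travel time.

t̄ = (42.0 + 43.2 + 39.3 + 42.2) / 4 = 41.675 s
v_surface = L / t̄ = 40.4 / 41.675 = 0.9694 m/s
v_mean = 0.82 × 0.9694 = 0.7949 m/s
Q = A × v_mean = 5.14 × 0.7949 = 4.086 m³/s

4.09 m³/s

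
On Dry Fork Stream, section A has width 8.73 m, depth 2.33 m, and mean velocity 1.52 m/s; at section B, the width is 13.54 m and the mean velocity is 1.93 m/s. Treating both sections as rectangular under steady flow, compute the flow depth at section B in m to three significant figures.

Q = A₁V₁ = (8.73×2.33) × 1.52 = 30.92 m³/s
d₂ = Q/(b₂ V₂) = 30.92/(13.54×1.93) = 1.183 m

1.18 m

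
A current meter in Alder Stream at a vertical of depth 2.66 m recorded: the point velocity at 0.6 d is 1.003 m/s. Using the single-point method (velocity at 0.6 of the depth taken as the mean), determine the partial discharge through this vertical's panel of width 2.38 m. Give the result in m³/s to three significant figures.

6.35 m³/s

v̄ = v₀.₆ = 1.003 m/s
q = v̄ × d × w = 1.003 × 2.66 × 2.38 = 6.350 m³/s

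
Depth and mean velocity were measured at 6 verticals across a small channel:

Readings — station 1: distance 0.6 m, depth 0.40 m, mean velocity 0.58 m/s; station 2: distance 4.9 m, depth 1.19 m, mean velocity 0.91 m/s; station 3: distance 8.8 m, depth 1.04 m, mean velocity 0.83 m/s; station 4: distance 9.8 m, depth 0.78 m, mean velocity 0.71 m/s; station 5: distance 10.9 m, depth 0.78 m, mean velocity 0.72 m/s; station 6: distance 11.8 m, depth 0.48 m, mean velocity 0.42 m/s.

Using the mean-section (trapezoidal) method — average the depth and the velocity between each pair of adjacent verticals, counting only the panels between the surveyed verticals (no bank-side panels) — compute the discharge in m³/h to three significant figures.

Panel 1-2: Δb = 4.3 m, d̄ = (0.40+1.19)/2 = 0.795, v̄ = (0.58+0.91)/2 = 0.745 → q = 4.3×0.795×0.745 = 2.547 m³/s
Panel 2-3: Δb = 3.9 m, d̄ = (1.19+1.04)/2 = 1.115, v̄ = (0.91+0.83)/2 = 0.87 → q = 3.9×1.115×0.87 = 3.783 m³/s
Panel 3-4: Δb = 1 m, d̄ = (1.04+0.78)/2 = 0.91, v̄ = (0.83+0.71)/2 = 0.77 → q = 1×0.91×0.77 = 0.7007 m³/s
Panel 4-5: Δb = 1.1 m, d̄ = (0.78+0.78)/2 = 0.78, v̄ = (0.71+0.72)/2 = 0.715 → q = 1.1×0.78×0.715 = 0.6135 m³/s
Panel 5-6: Δb = 0.9 m, d̄ = (0.78+0.48)/2 = 0.63, v̄ = (0.72+0.42)/2 = 0.57 → q = 0.9×0.63×0.57 = 0.3232 m³/s
Q = Σ q = 7.967 m³/s
= 7.967 × 3600 = 28680 m³/h

28700 m³/h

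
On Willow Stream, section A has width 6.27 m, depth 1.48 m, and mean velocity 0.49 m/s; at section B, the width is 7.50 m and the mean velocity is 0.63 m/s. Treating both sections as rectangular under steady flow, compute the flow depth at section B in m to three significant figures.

Q = A₁V₁ = (6.27×1.48) × 0.49 = 4.547 m³/s
d₂ = Q/(b₂ V₂) = 4.547/(7.50×0.63) = 0.9623 m

0.962 m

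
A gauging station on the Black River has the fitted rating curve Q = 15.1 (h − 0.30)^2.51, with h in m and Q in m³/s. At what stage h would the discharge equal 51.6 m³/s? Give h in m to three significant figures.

h − h₀ = (Q/C)^(1/b) = (51.6/15.1)^(1/2.51) = 1.632 m
h = 0.30 + 1.632 = 1.932 m

1.93 m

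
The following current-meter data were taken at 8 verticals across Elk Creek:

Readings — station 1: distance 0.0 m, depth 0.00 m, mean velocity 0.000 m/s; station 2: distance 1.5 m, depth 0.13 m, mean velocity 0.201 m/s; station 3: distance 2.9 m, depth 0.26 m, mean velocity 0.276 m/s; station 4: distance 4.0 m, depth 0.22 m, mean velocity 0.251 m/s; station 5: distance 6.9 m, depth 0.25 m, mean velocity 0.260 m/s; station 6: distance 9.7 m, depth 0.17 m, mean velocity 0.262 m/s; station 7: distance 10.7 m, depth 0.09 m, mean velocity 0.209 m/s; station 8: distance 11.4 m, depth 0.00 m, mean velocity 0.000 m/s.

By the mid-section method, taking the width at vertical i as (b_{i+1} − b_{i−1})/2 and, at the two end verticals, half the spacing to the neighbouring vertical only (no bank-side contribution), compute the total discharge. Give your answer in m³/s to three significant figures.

0.524 m³/s

w_2 = (2.9 − 0.0)/2 = 1.45 m; q_2 = 0.201 × 0.13 × 1.45 = 0.03789 m³/s
w_3 = (4.0 − 1.5)/2 = 1.25 m; q_3 = 0.276 × 0.26 × 1.25 = 0.08970 m³/s
w_4 = (6.9 − 2.9)/2 = 2 m; q_4 = 0.251 × 0.22 × 2 = 0.1104 m³/s
w_5 = (9.7 − 4.0)/2 = 2.85 m; q_5 = 0.260 × 0.25 × 2.85 = 0.1853 m³/s
w_6 = (10.7 − 6.9)/2 = 1.9 m; q_6 = 0.262 × 0.17 × 1.9 = 0.08463 m³/s
w_7 = (11.4 − 9.7)/2 = 0.85 m; q_7 = 0.209 × 0.09 × 0.85 = 0.01599 m³/s
Stations 1, 8 contribute zero (depth or velocity is 0).
Q = Σ qᵢ = 0.5239 m³/s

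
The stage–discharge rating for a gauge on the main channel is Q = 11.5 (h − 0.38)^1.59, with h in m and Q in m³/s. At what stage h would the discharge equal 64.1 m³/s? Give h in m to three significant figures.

3.33 m

h − h₀ = (Q/C)^(1/b) = (64.1/11.5)^(1/1.59) = 2.946 m
h = 0.38 + 2.946 = 3.326 m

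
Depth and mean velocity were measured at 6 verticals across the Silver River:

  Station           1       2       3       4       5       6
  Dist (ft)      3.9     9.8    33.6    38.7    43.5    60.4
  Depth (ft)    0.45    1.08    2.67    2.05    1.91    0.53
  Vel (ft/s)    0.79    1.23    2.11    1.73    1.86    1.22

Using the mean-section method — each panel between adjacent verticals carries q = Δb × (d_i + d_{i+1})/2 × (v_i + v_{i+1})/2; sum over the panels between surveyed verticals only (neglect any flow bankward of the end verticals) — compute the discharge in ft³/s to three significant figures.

151 ft³/s

Panel 1-2: Δb = 5.9 ft, d̄ = (0.45+1.08)/2 = 0.765, v̄ = (0.79+1.23)/2 = 1.01 → q = 5.9×0.765×1.01 = 4.559 ft³/s
Panel 2-3: Δb = 23.8 ft, d̄ = (1.08+2.67)/2 = 1.875, v̄ = (1.23+2.11)/2 = 1.67 → q = 23.8×1.875×1.67 = 74.52 ft³/s
Panel 3-4: Δb = 5.1 ft, d̄ = (2.67+2.05)/2 = 2.36, v̄ = (2.11+1.73)/2 = 1.92 → q = 5.1×2.36×1.92 = 23.11 ft³/s
Panel 4-5: Δb = 4.8 ft, d̄ = (2.05+1.91)/2 = 1.98, v̄ = (1.73+1.86)/2 = 1.795 → q = 4.8×1.98×1.795 = 17.06 ft³/s
Panel 5-6: Δb = 16.9 ft, d̄ = (1.91+0.53)/2 = 1.22, v̄ = (1.86+1.22)/2 = 1.54 → q = 16.9×1.22×1.54 = 31.75 ft³/s
Q = Σ q = 151.0 ft³/s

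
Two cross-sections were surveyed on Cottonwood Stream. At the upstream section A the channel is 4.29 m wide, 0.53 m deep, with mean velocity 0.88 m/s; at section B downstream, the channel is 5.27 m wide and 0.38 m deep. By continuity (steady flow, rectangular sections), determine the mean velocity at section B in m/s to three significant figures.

Q = A₁V₁ = (4.29×0.53) × 0.88 = 2.001 m³/s
A₂ = 5.27 × 0.38 = 2.003 m²
V₂ = Q/A₂ = 2.001/2.003 = 0.9991 m/s

0.999 m/s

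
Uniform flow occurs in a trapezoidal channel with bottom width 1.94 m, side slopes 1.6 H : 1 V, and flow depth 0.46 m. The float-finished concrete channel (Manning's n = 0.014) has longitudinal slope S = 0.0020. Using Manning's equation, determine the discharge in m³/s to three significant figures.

A = (b + z·y)·y = (1.94 + 1.6×0.46)×0.46 = 1.231 m²
P = b + 2y√(1+z²) = 1.94 + 2×0.46×√(1+1.6²) = 3.676 m
R = A/P = 1.231/3.676 = 0.3349 m
Q = (1/n)·A·R^(2/3)·S^(1/2) = (1/0.014) × 1.231 × 0.3349^(2/3) × 0.0020^(1/2) = 1.896 m³/s

1.90 m³/s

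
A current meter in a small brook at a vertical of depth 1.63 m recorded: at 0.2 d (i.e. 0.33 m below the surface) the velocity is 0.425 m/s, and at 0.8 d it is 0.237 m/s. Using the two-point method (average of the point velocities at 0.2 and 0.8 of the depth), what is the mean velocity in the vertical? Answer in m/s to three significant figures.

0.331 m/s

v̄ = (0.425 + 0.237) / 2 = 0.3310 m/s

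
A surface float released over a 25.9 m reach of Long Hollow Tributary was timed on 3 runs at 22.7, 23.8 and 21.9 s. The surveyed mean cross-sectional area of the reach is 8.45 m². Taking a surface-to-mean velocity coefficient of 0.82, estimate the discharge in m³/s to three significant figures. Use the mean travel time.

t̄ = (22.7 + 23.8 + 21.9) / 3 = 22.8 s
v_surface = L / t̄ = 25.9 / 22.8 = 1.136 m/s
v_mean = 0.82 × 1.136 = 0.9315 m/s
Q = A × v_mean = 8.45 × 0.9315 = 7.871 m³/s

7.87 m³/s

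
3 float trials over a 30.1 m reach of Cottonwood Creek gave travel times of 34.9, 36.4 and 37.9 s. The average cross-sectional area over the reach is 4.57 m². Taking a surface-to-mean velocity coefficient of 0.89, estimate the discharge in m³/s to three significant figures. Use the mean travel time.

t̄ = (34.9 + 36.4 + 37.9) / 3 = 36.4 s
v_surface = L / t̄ = 30.1 / 36.4 = 0.8269 m/s
v_mean = 0.89 × 0.8269 = 0.7360 m/s
Q = A × v_mean = 4.57 × 0.7360 = 3.363 m³/s

3.36 m³/s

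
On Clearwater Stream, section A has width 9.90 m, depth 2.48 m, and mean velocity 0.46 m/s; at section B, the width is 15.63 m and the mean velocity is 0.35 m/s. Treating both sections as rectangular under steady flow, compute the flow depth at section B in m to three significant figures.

Q = A₁V₁ = (9.90×2.48) × 0.46 = 11.29 m³/s
d₂ = Q/(b₂ V₂) = 11.29/(15.63×0.35) = 2.065 m

2.06 m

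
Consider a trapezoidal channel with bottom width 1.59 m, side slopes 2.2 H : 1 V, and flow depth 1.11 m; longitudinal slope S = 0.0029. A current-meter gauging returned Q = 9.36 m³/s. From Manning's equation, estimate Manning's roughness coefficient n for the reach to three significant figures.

0.0192

A = (b + z·y)·y = (1.59 + 2.2×1.11)×1.11 = 4.476 m²
P = b + 2y√(1+z²) = 1.59 + 2×1.11×√(1+2.2²) = 6.955 m
R = A/P = 4.476/6.955 = 0.6435 m
n = (1/Q)·A·R^(2/3)·S^(1/2) = (1/9.36) × 4.476 × 0.7454 × 0.05385 = 0.01919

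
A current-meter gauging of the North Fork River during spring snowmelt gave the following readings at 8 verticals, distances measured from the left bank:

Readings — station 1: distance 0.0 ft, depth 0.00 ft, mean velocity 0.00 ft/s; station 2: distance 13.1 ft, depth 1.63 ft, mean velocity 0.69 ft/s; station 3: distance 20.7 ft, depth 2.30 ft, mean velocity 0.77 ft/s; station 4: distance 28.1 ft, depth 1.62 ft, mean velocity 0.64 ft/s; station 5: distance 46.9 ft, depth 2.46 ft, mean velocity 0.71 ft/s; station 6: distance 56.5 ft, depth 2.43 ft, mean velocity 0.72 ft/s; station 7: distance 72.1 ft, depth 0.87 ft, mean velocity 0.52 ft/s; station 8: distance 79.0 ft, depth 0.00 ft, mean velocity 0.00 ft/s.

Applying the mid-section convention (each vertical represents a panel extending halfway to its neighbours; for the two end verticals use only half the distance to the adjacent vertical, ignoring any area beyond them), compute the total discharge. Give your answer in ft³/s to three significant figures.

90.4 ft³/s

w_2 = (20.7 − 0.0)/2 = 10.35 ft; q_2 = 0.69 × 1.63 × 10.35 = 11.64 ft³/s
w_3 = (28.1 − 13.1)/2 = 7.5 ft; q_3 = 0.77 × 2.30 × 7.5 = 13.28 ft³/s
w_4 = (46.9 − 20.7)/2 = 13.1 ft; q_4 = 0.64 × 1.62 × 13.1 = 13.58 ft³/s
w_5 = (56.5 − 28.1)/2 = 14.2 ft; q_5 = 0.71 × 2.46 × 14.2 = 24.80 ft³/s
w_6 = (72.1 − 46.9)/2 = 12.6 ft; q_6 = 0.72 × 2.43 × 12.6 = 22.04 ft³/s
w_7 = (79.0 − 56.5)/2 = 11.25 ft; q_7 = 0.52 × 0.87 × 11.25 = 5.090 ft³/s
Stations 1, 8 contribute zero (depth or velocity is 0).
Q = Σ qᵢ = 90.44 ft³/s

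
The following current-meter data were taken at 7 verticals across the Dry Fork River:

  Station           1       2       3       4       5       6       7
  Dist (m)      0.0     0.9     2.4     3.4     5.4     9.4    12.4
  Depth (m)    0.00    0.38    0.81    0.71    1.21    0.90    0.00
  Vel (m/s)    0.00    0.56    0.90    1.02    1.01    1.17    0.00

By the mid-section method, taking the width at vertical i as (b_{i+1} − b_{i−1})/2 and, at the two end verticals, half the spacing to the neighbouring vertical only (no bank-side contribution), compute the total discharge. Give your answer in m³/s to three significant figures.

w_2 = (2.4 − 0.0)/2 = 1.2 m; q_2 = 0.56 × 0.38 × 1.2 = 0.2554 m³/s
w_3 = (3.4 − 0.9)/2 = 1.25 m; q_3 = 0.90 × 0.81 × 1.25 = 0.9113 m³/s
w_4 = (5.4 − 2.4)/2 = 1.5 m; q_4 = 1.02 × 0.71 × 1.5 = 1.086 m³/s
w_5 = (9.4 − 3.4)/2 = 3 m; q_5 = 1.01 × 1.21 × 3 = 3.666 m³/s
w_6 = (12.4 − 5.4)/2 = 3.5 m; q_6 = 1.17 × 0.90 × 3.5 = 3.686 m³/s
Stations 1, 7 contribute zero (depth or velocity is 0).
Q = Σ qᵢ = 9.605 m³/s

9.60 m³/s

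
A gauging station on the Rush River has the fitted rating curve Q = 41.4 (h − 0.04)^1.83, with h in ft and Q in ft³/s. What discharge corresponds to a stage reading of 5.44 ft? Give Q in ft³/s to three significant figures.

Q = 41.4 × (5.44 − 0.04)^1.83 = 41.4 × 5.4^1.83 = 906.3 ft³/s

906 ft³/s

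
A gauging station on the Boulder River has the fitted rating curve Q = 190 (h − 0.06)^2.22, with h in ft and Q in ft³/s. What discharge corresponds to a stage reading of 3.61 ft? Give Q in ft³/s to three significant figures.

3160 ft³/s

Q = 190 × (3.61 − 0.06)^2.22 = 190 × 3.55^2.22 = 3164 ft³/s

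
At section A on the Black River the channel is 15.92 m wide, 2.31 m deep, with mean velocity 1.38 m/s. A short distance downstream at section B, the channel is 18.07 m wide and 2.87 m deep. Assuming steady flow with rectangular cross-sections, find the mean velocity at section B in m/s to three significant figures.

Q = A₁V₁ = (15.92×2.31) × 1.38 = 50.75 m³/s
A₂ = 18.07 × 2.87 = 51.86 m²
V₂ = Q/A₂ = 50.75/51.86 = 0.9786 m/s

0.979 m/s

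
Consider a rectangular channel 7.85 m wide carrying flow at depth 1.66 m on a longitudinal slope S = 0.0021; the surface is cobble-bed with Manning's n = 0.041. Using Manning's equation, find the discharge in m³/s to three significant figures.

16.1 m³/s

A = b·y = 7.85 × 1.66 = 13.03 m²
P = b + 2y = 7.85 + 2×1.66 = 11.17 m
R = A/P = 13.03/11.17 = 1.167 m
Q = (1/n)·A·R^(2/3)·S^(1/2) = (1/0.041) × 13.03 × 1.167^(2/3) × 0.0021^(1/2) = 16.14 m³/s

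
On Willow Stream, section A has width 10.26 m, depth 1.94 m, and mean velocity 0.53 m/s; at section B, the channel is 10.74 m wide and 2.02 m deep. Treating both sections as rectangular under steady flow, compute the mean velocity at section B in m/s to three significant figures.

Q = A₁V₁ = (10.26×1.94) × 0.53 = 10.55 m³/s
A₂ = 10.74 × 2.02 = 21.69 m²
V₂ = Q/A₂ = 10.55/21.69 = 0.4863 m/s

0.486 m/s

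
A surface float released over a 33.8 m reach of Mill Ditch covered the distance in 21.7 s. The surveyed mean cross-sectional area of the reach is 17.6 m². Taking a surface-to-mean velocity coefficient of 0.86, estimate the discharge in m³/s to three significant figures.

23.6 m³/s

v_surface = L / t̄ = 33.8 / 21.7 = 1.558 m/s
v_mean = 0.86 × 1.558 = 1.340 m/s
Q = A × v_mean = 17.6 × 1.340 = 23.58 m³/s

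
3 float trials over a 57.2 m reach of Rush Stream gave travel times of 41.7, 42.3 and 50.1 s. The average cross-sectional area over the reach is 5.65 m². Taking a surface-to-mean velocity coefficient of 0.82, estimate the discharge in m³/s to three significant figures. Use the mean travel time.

5.93 m³/s

t̄ = (41.7 + 42.3 + 50.1) / 3 = 44.7 s
v_surface = L / t̄ = 57.2 / 44.7 = 1.280 m/s
v_mean = 0.82 × 1.280 = 1.049 m/s
Q = A × v_mean = 5.65 × 1.049 = 5.929 m³/s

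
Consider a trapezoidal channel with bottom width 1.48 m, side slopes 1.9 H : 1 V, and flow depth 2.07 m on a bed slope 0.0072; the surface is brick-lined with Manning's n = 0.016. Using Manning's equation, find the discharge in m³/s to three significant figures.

A = (b + z·y)·y = (1.48 + 1.9×2.07)×2.07 = 11.20 m²
P = b + 2y√(1+z²) = 1.48 + 2×2.07×√(1+1.9²) = 10.37 m
R = A/P = 11.20/10.37 = 1.081 m
Q = (1/n)·A·R^(2/3)·S^(1/2) = (1/0.016) × 11.20 × 1.081^(2/3) × 0.0072^(1/2) = 62.58 m³/s

62.6 m³/s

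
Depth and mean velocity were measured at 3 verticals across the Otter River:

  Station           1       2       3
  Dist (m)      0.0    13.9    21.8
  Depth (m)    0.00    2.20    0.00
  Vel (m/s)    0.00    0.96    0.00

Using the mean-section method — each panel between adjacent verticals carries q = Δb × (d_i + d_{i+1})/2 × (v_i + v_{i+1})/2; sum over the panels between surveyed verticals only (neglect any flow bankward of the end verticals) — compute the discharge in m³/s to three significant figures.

11.5 m³/s

Panel 1-2: Δb = 13.9 m, d̄ = (0.00+2.20)/2 = 1.1, v̄ = (0.00+0.96)/2 = 0.48 → q = 13.9×1.1×0.48 = 7.339 m³/s
Panel 2-3: Δb = 7.9 m, d̄ = (2.20+0.00)/2 = 1.1, v̄ = (0.96+0.00)/2 = 0.48 → q = 7.9×1.1×0.48 = 4.171 m³/s
Q = Σ q = 11.51 m³/s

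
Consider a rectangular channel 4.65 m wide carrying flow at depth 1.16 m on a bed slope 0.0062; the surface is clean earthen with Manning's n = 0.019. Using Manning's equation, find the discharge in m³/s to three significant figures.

18.8 m³/s

A = b·y = 4.65 × 1.16 = 5.394 m²
P = b + 2y = 4.65 + 2×1.16 = 6.970 m
R = A/P = 5.394/6.970 = 0.7739 m
Q = (1/n)·A·R^(2/3)·S^(1/2) = (1/0.019) × 5.394 × 0.7739^(2/3) × 0.0062^(1/2) = 18.84 m³/s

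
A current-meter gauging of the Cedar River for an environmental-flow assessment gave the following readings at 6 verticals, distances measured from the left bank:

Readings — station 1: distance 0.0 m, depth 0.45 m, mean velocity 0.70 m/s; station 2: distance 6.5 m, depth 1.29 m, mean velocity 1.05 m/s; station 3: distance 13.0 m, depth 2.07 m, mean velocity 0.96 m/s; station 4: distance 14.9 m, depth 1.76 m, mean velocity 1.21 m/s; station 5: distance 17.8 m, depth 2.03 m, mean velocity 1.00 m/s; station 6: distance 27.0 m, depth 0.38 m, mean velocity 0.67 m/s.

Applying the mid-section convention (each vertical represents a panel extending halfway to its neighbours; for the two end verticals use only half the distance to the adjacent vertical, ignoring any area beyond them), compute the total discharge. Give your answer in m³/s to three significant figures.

36.7 m³/s

w_1 = (6.5 − 0.0)/2 = 3.25 m; q_1 = 0.70 × 0.45 × 3.25 = 1.024 m³/s
w_2 = (13.0 − 0.0)/2 = 6.5 m; q_2 = 1.05 × 1.29 × 6.5 = 8.804 m³/s
w_3 = (14.9 − 6.5)/2 = 4.2 m; q_3 = 0.96 × 2.07 × 4.2 = 8.346 m³/s
w_4 = (17.8 − 13.0)/2 = 2.4 m; q_4 = 1.21 × 1.76 × 2.4 = 5.111 m³/s
w_5 = (27.0 − 14.9)/2 = 6.05 m; q_5 = 1.00 × 2.03 × 6.05 = 12.28 m³/s
w_6 = (27.0 − 17.8)/2 = 4.6 m; q_6 = 0.67 × 0.38 × 4.6 = 1.171 m³/s
Q = Σ qᵢ = 36.74 m³/s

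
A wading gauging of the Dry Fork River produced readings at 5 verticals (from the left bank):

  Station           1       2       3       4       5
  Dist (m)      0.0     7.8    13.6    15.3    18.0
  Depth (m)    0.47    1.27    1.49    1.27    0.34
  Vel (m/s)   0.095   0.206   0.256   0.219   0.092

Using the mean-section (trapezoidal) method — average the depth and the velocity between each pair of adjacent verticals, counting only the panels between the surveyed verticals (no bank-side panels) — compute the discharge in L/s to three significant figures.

3770 L/s

Panel 1-2: Δb = 7.8 m, d̄ = (0.47+1.27)/2 = 0.87, v̄ = (0.095+0.206)/2 = 0.1505 → q = 7.8×0.87×0.1505 = 1.021 m³/s
Panel 2-3: Δb = 5.8 m, d̄ = (1.27+1.49)/2 = 1.38, v̄ = (0.206+0.256)/2 = 0.231 → q = 5.8×1.38×0.231 = 1.849 m³/s
Panel 3-4: Δb = 1.7 m, d̄ = (1.49+1.27)/2 = 1.38, v̄ = (0.256+0.219)/2 = 0.2375 → q = 1.7×1.38×0.2375 = 0.5572 m³/s
Panel 4-5: Δb = 2.7 m, d̄ = (1.27+0.34)/2 = 0.805, v̄ = (0.219+0.092)/2 = 0.1555 → q = 2.7×0.805×0.1555 = 0.3380 m³/s
Q = Σ q = 3.765 m³/s
= 3.765 × 1000 = 3765 L/s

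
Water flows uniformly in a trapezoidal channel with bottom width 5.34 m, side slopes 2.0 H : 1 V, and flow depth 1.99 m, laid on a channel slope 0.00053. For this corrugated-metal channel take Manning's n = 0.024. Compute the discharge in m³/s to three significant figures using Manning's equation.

21.2 m³/s

A = (b + z·y)·y = (5.34 + 2.0×1.99)×1.99 = 18.55 m²
P = b + 2y√(1+z²) = 5.34 + 2×1.99×√(1+2.0²) = 14.24 m
R = A/P = 18.55/14.24 = 1.302 m
Q = (1/n)·A·R^(2/3)·S^(1/2) = (1/0.024) × 18.55 × 1.302^(2/3) × 0.00053^(1/2) = 21.22 m³/s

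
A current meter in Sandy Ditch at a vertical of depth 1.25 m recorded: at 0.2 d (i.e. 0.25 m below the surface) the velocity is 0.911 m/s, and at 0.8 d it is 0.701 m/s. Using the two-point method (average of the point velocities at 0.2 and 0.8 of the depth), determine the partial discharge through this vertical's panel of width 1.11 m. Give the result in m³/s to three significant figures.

1.12 m³/s

v̄ = (0.911 + 0.701) / 2 = 0.8060 m/s
q = v̄ × d × w = 0.8060 × 1.25 × 1.11 = 1.118 m³/s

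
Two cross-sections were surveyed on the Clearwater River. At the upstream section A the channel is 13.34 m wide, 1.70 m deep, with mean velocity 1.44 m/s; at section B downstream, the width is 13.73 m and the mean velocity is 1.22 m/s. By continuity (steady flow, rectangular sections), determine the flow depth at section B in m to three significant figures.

1.95 m

Q = A₁V₁ = (13.34×1.70) × 1.44 = 32.66 m³/s
d₂ = Q/(b₂ V₂) = 32.66/(13.73×1.22) = 1.950 m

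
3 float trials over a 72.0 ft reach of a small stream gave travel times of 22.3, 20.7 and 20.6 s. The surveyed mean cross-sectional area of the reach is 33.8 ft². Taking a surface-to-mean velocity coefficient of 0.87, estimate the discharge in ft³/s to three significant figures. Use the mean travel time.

t̄ = (22.3 + 20.7 + 20.6) / 3 = 21.2 s
v_surface = L / t̄ = 72.0 / 21.2 = 3.396 ft/s
v_mean = 0.87 × 3.396 = 2.955 ft/s
Q = A × v_mean = 33.8 × 2.955 = 99.87 ft³/s

99.9 ft³/s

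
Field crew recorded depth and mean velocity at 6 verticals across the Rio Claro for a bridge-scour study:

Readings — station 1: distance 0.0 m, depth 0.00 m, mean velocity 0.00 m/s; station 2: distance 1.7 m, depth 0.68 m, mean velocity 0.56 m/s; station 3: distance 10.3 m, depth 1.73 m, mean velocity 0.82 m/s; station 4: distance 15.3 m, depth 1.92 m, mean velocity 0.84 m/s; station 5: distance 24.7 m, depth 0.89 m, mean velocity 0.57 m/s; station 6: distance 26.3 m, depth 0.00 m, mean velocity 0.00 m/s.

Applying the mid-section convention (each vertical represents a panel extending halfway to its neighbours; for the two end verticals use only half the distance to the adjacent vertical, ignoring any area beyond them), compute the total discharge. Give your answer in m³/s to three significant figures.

26.0 m³/s

w_2 = (10.3 − 0.0)/2 = 5.15 m; q_2 = 0.56 × 0.68 × 5.15 = 1.961 m³/s
w_3 = (15.3 − 1.7)/2 = 6.8 m; q_3 = 0.82 × 1.73 × 6.8 = 9.646 m³/s
w_4 = (24.7 − 10.3)/2 = 7.2 m; q_4 = 0.84 × 1.92 × 7.2 = 11.61 m³/s
w_5 = (26.3 − 15.3)/2 = 5.5 m; q_5 = 0.57 × 0.89 × 5.5 = 2.790 m³/s
Stations 1, 6 contribute zero (depth or velocity is 0).
Q = Σ qᵢ = 26.01 m³/s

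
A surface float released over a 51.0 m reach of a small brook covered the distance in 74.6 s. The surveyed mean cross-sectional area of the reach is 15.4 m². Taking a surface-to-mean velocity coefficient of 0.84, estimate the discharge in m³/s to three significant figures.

8.84 m³/s

v_surface = L / t̄ = 51.0 / 74.6 = 0.6836 m/s
v_mean = 0.84 × 0.6836 = 0.5743 m/s
Q = A × v_mean = 15.4 × 0.5743 = 8.844 m³/s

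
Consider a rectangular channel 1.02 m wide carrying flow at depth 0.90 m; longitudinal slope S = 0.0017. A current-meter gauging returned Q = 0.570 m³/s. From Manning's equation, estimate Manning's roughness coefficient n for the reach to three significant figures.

0.0314

A = b·y = 1.02 × 0.90 = 0.9180 m²
P = b + 2y = 1.02 + 2×0.90 = 2.820 m
R = A/P = 0.9180/2.820 = 0.3255 m
n = (1/Q)·A·R^(2/3)·S^(1/2) = (1/0.570) × 0.9180 × 0.4732 × 0.04123 = 0.03142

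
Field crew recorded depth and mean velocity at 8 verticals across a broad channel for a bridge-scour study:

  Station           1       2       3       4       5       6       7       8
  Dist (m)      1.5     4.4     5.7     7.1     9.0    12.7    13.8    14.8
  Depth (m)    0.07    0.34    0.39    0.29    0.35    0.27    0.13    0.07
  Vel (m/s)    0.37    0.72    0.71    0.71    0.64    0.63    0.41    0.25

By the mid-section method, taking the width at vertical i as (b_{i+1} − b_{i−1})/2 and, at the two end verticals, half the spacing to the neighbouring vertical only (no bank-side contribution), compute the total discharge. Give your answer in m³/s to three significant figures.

2.37 m³/s

w_1 = (4.4 − 1.5)/2 = 1.45 m; q_1 = 0.37 × 0.07 × 1.45 = 0.03756 m³/s
w_2 = (5.7 − 1.5)/2 = 2.1 m; q_2 = 0.72 × 0.34 × 2.1 = 0.5141 m³/s
w_3 = (7.1 − 4.4)/2 = 1.35 m; q_3 = 0.71 × 0.39 × 1.35 = 0.3738 m³/s
w_4 = (9.0 − 5.7)/2 = 1.65 m; q_4 = 0.71 × 0.29 × 1.65 = 0.3397 m³/s
w_5 = (12.7 − 7.1)/2 = 2.8 m; q_5 = 0.64 × 0.35 × 2.8 = 0.6272 m³/s
w_6 = (13.8 − 9.0)/2 = 2.4 m; q_6 = 0.63 × 0.27 × 2.4 = 0.4082 m³/s
w_7 = (14.8 − 12.7)/2 = 1.05 m; q_7 = 0.41 × 0.13 × 1.05 = 0.05597 m³/s
w_8 = (14.8 − 13.8)/2 = 0.5 m; q_8 = 0.25 × 0.07 × 0.5 = 0.008750 m³/s
Q = Σ qᵢ = 2.365 m³/s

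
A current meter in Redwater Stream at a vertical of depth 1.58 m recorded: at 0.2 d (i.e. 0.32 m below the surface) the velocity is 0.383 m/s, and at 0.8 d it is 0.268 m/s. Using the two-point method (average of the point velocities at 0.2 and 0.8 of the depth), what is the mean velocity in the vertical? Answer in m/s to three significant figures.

0.326 m/s

v̄ = (0.383 + 0.268) / 2 = 0.3255 m/s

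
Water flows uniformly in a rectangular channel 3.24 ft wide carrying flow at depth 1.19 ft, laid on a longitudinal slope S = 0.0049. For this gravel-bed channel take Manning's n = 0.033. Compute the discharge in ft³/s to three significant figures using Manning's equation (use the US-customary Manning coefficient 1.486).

A = b·y = 3.24 × 1.19 = 3.856 ft²
P = b + 2y = 3.24 + 2×1.19 = 5.620 ft
R = A/P = 3.856/5.620 = 0.6860 ft
Q = (1.486/n)·A·R^(2/3)·S^(1/2) = (1.486/0.033) × 3.856 × 0.6860^(2/3) × 0.0049^(1/2) = 9.454 ft³/s

9.45 ft³/s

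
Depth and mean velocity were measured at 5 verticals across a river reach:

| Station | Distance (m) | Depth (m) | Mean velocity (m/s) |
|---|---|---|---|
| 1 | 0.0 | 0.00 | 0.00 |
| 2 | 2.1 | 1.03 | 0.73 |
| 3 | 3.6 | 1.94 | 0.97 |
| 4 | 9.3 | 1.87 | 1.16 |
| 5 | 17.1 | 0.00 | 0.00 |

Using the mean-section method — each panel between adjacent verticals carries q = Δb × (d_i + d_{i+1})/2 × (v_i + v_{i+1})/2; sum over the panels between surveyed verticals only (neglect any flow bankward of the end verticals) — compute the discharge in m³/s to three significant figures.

18.1 m³/s

Panel 1-2: Δb = 2.1 m, d̄ = (0.00+1.03)/2 = 0.515, v̄ = (0.00+0.73)/2 = 0.365 → q = 2.1×0.515×0.365 = 0.3947 m³/s
Panel 2-3: Δb = 1.5 m, d̄ = (1.03+1.94)/2 = 1.485, v̄ = (0.73+0.97)/2 = 0.85 → q = 1.5×1.485×0.85 = 1.893 m³/s
Panel 3-4: Δb = 5.7 m, d̄ = (1.94+1.87)/2 = 1.905, v̄ = (0.97+1.16)/2 = 1.065 → q = 5.7×1.905×1.065 = 11.56 m³/s
Panel 4-5: Δb = 7.8 m, d̄ = (1.87+0.00)/2 = 0.935, v̄ = (1.16+0.00)/2 = 0.58 → q = 7.8×0.935×0.58 = 4.230 m³/s
Q = Σ q = 18.08 m³/s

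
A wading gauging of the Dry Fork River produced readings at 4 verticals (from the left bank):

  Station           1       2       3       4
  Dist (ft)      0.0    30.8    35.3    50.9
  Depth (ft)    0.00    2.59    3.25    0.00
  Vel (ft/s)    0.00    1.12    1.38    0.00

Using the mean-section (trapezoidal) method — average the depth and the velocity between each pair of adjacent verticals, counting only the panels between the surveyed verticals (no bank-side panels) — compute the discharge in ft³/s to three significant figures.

56.3 ft³/s

Panel 1-2: Δb = 30.8 ft, d̄ = (0.00+2.59)/2 = 1.295, v̄ = (0.00+1.12)/2 = 0.56 → q = 30.8×1.295×0.56 = 22.34 ft³/s
Panel 2-3: Δb = 4.5 ft, d̄ = (2.59+3.25)/2 = 2.92, v̄ = (1.12+1.38)/2 = 1.25 → q = 4.5×2.92×1.25 = 16.43 ft³/s
Panel 3-4: Δb = 15.6 ft, d̄ = (3.25+0.00)/2 = 1.625, v̄ = (1.38+0.00)/2 = 0.69 → q = 15.6×1.625×0.69 = 17.49 ft³/s
Q = Σ q = 56.25 ft³/s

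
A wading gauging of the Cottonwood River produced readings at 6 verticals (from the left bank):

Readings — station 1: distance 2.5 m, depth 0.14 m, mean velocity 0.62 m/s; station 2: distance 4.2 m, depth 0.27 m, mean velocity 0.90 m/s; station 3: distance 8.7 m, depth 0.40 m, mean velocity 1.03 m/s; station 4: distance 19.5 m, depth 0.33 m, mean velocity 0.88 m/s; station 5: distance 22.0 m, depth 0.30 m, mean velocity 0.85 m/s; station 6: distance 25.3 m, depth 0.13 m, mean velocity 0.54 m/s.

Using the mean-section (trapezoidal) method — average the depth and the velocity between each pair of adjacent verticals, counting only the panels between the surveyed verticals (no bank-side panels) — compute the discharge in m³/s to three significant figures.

6.66 m³/s

Panel 1-2: Δb = 1.7 m, d̄ = (0.14+0.27)/2 = 0.205, v̄ = (0.62+0.90)/2 = 0.76 → q = 1.7×0.205×0.76 = 0.2649 m³/s
Panel 2-3: Δb = 4.5 m, d̄ = (0.27+0.40)/2 = 0.335, v̄ = (0.90+1.03)/2 = 0.965 → q = 4.5×0.335×0.965 = 1.455 m³/s
Panel 3-4: Δb = 10.8 m, d̄ = (0.40+0.33)/2 = 0.365, v̄ = (1.03+0.88)/2 = 0.955 → q = 10.8×0.365×0.955 = 3.765 m³/s
Panel 4-5: Δb = 2.5 m, d̄ = (0.33+0.30)/2 = 0.315, v̄ = (0.88+0.85)/2 = 0.865 → q = 2.5×0.315×0.865 = 0.6812 m³/s
Panel 5-6: Δb = 3.3 m, d̄ = (0.30+0.13)/2 = 0.215, v̄ = (0.85+0.54)/2 = 0.695 → q = 3.3×0.215×0.695 = 0.4931 m³/s
Q = Σ q = 6.658 m³/s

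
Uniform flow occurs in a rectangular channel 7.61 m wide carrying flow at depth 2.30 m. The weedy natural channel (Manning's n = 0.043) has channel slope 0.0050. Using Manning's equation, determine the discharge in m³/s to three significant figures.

A = b·y = 7.61 × 2.30 = 17.50 m²
P = b + 2y = 7.61 + 2×2.30 = 12.21 m
R = A/P = 17.50/12.21 = 1.433 m
Q = (1/n)·A·R^(2/3)·S^(1/2) = (1/0.043) × 17.50 × 1.433^(2/3) × 0.0050^(1/2) = 36.59 m³/s

36.6 m³/s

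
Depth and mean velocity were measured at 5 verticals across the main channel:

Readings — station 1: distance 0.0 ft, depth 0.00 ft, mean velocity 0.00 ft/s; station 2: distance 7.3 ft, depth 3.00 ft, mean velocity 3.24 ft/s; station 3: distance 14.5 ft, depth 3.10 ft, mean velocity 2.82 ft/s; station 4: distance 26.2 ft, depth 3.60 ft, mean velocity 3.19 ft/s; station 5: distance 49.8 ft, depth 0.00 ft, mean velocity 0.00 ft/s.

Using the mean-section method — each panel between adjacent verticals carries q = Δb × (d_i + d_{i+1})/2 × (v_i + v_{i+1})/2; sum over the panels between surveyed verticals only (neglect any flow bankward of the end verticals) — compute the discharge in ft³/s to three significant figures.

Panel 1-2: Δb = 7.3 ft, d̄ = (0.00+3.00)/2 = 1.5, v̄ = (0.00+3.24)/2 = 1.62 → q = 7.3×1.5×1.62 = 17.74 ft³/s
Panel 2-3: Δb = 7.2 ft, d̄ = (3.00+3.10)/2 = 3.05, v̄ = (3.24+2.82)/2 = 3.03 → q = 7.2×3.05×3.03 = 66.54 ft³/s
Panel 3-4: Δb = 11.7 ft, d̄ = (3.10+3.60)/2 = 3.35, v̄ = (2.82+3.19)/2 = 3.005 → q = 11.7×3.35×3.005 = 117.8 ft³/s
Panel 4-5: Δb = 23.6 ft, d̄ = (3.60+0.00)/2 = 1.8, v̄ = (3.19+0.00)/2 = 1.595 → q = 23.6×1.8×1.595 = 67.76 ft³/s
Q = Σ q = 269.8 ft³/s

270 ft³/s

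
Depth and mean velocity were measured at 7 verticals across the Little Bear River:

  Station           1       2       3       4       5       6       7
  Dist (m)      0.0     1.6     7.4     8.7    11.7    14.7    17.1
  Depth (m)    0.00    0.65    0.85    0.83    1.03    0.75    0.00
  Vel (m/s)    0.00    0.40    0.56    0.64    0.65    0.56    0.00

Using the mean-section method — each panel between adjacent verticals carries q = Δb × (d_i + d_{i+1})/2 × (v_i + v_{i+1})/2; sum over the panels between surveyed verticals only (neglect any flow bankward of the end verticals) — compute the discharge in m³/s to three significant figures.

Panel 1-2: Δb = 1.6 m, d̄ = (0.00+0.65)/2 = 0.325, v̄ = (0.00+0.40)/2 = 0.2 → q = 1.6×0.325×0.2 = 0.1040 m³/s
Panel 2-3: Δb = 5.8 m, d̄ = (0.65+0.85)/2 = 0.75, v̄ = (0.40+0.56)/2 = 0.48 → q = 5.8×0.75×0.48 = 2.088 m³/s
Panel 3-4: Δb = 1.3 m, d̄ = (0.85+0.83)/2 = 0.84, v̄ = (0.56+0.64)/2 = 0.6 → q = 1.3×0.84×0.6 = 0.6552 m³/s
Panel 4-5: Δb = 3 m, d̄ = (0.83+1.03)/2 = 0.93, v̄ = (0.64+0.65)/2 = 0.645 → q = 3×0.93×0.645 = 1.800 m³/s
Panel 5-6: Δb = 3 m, d̄ = (1.03+0.75)/2 = 0.89, v̄ = (0.65+0.56)/2 = 0.605 → q = 3×0.89×0.605 = 1.615 m³/s
Panel 6-7: Δb = 2.4 m, d̄ = (0.75+0.00)/2 = 0.375, v̄ = (0.56+0.00)/2 = 0.28 → q = 2.4×0.375×0.28 = 0.2520 m³/s
Q = Σ q = 6.514 m³/s

6.51 m³/s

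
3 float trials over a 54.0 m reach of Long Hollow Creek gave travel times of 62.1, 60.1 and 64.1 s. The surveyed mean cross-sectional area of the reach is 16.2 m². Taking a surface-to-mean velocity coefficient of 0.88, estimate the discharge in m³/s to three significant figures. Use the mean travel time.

12.4 m³/s

t̄ = (62.1 + 60.1 + 64.1) / 3 = 62.1 s
v_surface = L / t̄ = 54.0 / 62.1 = 0.8696 m/s
v_mean = 0.88 × 0.8696 = 0.7652 m/s
Q = A × v_mean = 16.2 × 0.7652 = 12.40 m³/s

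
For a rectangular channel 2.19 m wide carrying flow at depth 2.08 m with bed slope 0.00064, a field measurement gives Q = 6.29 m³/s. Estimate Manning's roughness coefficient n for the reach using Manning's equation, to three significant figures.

0.0147

A = b·y = 2.19 × 2.08 = 4.555 m²
P = b + 2y = 2.19 + 2×2.08 = 6.350 m
R = A/P = 4.555/6.350 = 0.7174 m
n = (1/Q)·A·R^(2/3)·S^(1/2) = (1/6.29) × 4.555 × 0.8014 × 0.02530 = 0.01468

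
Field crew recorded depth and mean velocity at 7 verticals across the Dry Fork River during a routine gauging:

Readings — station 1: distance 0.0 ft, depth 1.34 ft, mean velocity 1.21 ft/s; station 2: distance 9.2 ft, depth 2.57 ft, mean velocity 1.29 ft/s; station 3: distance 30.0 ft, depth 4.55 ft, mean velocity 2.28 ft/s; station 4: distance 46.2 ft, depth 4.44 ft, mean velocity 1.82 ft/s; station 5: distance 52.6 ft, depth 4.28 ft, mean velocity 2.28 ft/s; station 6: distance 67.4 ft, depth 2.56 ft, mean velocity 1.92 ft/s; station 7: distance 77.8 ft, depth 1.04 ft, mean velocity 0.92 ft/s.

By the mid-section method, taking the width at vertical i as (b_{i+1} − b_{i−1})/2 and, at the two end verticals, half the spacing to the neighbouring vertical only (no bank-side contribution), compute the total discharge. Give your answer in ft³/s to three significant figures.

511 ft³/s

w_1 = (9.2 − 0.0)/2 = 4.6 ft; q_1 = 1.21 × 1.34 × 4.6 = 7.458 ft³/s
w_2 = (30.0 − 0.0)/2 = 15 ft; q_2 = 1.29 × 2.57 × 15 = 49.73 ft³/s
w_3 = (46.2 − 9.2)/2 = 18.5 ft; q_3 = 2.28 × 4.55 × 18.5 = 191.9 ft³/s
w_4 = (52.6 − 30.0)/2 = 11.3 ft; q_4 = 1.82 × 4.44 × 11.3 = 91.31 ft³/s
w_5 = (67.4 − 46.2)/2 = 10.6 ft; q_5 = 2.28 × 4.28 × 10.6 = 103.4 ft³/s
w_6 = (77.8 − 52.6)/2 = 12.6 ft; q_6 = 1.92 × 2.56 × 12.6 = 61.93 ft³/s
w_7 = (77.8 − 67.4)/2 = 5.2 ft; q_7 = 0.92 × 1.04 × 5.2 = 4.975 ft³/s
Q = Σ qᵢ = 510.8 ft³/s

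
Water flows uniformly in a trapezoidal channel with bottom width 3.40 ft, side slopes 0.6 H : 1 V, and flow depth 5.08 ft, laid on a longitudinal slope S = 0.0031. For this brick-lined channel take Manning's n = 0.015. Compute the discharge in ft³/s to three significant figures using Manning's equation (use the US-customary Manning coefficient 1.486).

301 ft³/s

A = (b + z·y)·y = (3.40 + 0.6×5.08)×5.08 = 32.76 ft²
P = b + 2y√(1+z²) = 3.40 + 2×5.08×√(1+0.6²) = 15.25 ft
R = A/P = 32.76/15.25 = 2.148 ft
Q = (1.486/n)·A·R^(2/3)·S^(1/2) = (1.486/0.015) × 32.76 × 2.148^(2/3) × 0.0031^(1/2) = 300.8 ft³/s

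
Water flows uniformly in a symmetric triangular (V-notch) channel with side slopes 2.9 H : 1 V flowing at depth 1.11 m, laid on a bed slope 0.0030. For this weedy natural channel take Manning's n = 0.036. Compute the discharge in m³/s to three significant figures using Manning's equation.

3.54 m³/s

A = z·y² = 2.9×1.11² = 3.573 m²
P = 2y√(1+z²) = 2×1.11×√(1+2.9²) = 6.810 m
R = A/P = 3.573/6.810 = 0.5247 m
Q = (1/n)·A·R^(2/3)·S^(1/2) = (1/0.036) × 3.573 × 0.5247^(2/3) × 0.0030^(1/2) = 3.536 m³/s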